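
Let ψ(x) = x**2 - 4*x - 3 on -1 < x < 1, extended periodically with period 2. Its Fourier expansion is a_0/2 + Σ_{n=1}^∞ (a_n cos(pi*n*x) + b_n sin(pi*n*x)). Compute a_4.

a_4 = ∫_{-1}^{1} ψ(x) cos(4*pi*x) dx.
Integrating by parts twice (tabular method), an antiderivative of (x**2 - 4*x - 3) cos(4*pi*x) is x**2*sin(4*pi*x)/(4*pi) - x*sin(4*pi*x)/pi + x*cos(4*pi*x)/(8*pi**2) - 3*sin(4*pi*x)/(4*pi) - sin(4*pi*x)/(32*pi**3) - cos(4*pi*x)/(4*pi**2); evaluating from -1 to 1: ∫_{-1}^{1} (x**2 - 4*x - 3) cos(4*pi*x) dx = (-1/(8*pi**2)) - (-3/(8*pi**2)) = 1/(4*pi**2).
Hence a_4 = 1/(4*pi**2).

1/(4*pi**2)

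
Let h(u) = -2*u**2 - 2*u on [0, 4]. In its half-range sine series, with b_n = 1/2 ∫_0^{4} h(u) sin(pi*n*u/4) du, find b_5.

-16/pi + 256/(125*pi**3)

b_5 = 1/2 ∫_0^{4} (-2*u**2 - 2*u) sin(5*pi*u/4) du.
Integrating by parts twice (tabular method), an antiderivative of (-2*u**2 - 2*u) sin(5*pi*u/4) is 8*u**2*cos(5*pi*u/4)/(5*pi) - 64*u*sin(5*pi*u/4)/(25*pi**2) + 8*u*cos(5*pi*u/4)/(5*pi) - 32*sin(5*pi*u/4)/(25*pi**2) - 256*cos(5*pi*u/4)/(125*pi**3); evaluating from 0 to 4: ∫_{0}^{4} (-2*u**2 - 2*u) sin(5*pi*u/4) du = (-32/pi + 256/(125*pi**3)) - (-256/(125*pi**3)) = -32/pi + 512/(125*pi**3).
Hence b_5 = (1/2)·(-32/pi + 512/(125*pi**3)) = -16/pi + 256/(125*pi**3).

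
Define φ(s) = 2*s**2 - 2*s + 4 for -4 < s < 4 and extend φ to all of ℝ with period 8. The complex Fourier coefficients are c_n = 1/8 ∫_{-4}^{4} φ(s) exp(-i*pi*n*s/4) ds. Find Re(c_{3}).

-64/(9*pi**2)

Since φ is real-valued, Re(c_{3}) = 1/8 ∫_{-4}^{4} φ(s) cos(3*pi*s/4) ds = a_{3}/2.
Integrating by parts twice (tabular method), an antiderivative of (2*s**2 - 2*s + 4) cos(3*pi*s/4) is 8*s**2*sin(3*pi*s/4)/(3*pi) - 8*s*sin(3*pi*s/4)/(3*pi) + 64*s*cos(3*pi*s/4)/(9*pi**2) - 256*sin(3*pi*s/4)/(27*pi**3) + 16*sin(3*pi*s/4)/(3*pi) - 32*cos(3*pi*s/4)/(9*pi**2); evaluating from -4 to 4: ∫_{-4}^{4} (2*s**2 - 2*s + 4) cos(3*pi*s/4) ds = (-224/(9*pi**2)) - (32/pi**2) = -512/(9*pi**2).
Hence Re(c_{3}) = (1/8)·(-512/(9*pi**2)) = -64/(9*pi**2).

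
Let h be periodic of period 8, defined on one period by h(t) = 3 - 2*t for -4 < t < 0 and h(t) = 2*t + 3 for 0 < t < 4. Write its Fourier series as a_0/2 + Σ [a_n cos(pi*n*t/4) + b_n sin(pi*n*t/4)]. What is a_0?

a_0 = 1/4 ∫_{-4}^{4} h(t) dt = 1/4 · (56) = 14.

14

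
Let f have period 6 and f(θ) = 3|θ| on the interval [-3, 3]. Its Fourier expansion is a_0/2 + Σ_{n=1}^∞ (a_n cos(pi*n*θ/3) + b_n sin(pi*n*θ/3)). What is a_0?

a_0 = 1/3 ∫_{-3}^{3} f(θ) dθ = 1/3 · (27) = 9.

9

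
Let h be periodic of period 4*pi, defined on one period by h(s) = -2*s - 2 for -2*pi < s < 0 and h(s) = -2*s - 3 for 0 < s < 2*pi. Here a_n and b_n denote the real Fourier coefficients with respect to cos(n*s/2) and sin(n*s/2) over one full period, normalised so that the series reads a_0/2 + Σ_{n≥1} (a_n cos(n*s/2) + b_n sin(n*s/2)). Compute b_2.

4

b_2 = (1/(2*pi)) ∫_{-2*pi}^{2*pi} h(s) sin(s) ds.
Split the integral at the breakpoints.
Integrating by parts (boundary term plus one more integral), an antiderivative of (-2*s - 2) sin(s) is 2*s*cos(s) - 2*sin(s) + 2*cos(s); evaluating from -2*pi to 0: ∫_{-2*pi}^{0} (-2*s - 2) sin(s) ds = (2) - (2 - 4*pi) = 4*pi.
Integrating by parts (boundary term plus one more integral), an antiderivative of (-2*s - 3) sin(s) is 2*s*cos(s) - 2*sin(s) + 3*cos(s); evaluating from 0 to 2*pi: ∫_{0}^{2*pi} (-2*s - 3) sin(s) ds = (3 + 4*pi) - (3) = 4*pi.
Summing the pieces and multiplying by (1/(2*pi)) gives b_2 = 4.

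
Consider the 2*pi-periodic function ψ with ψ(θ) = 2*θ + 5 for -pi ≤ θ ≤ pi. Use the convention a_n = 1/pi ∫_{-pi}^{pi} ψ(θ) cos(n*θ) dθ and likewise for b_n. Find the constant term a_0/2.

5

a_0 = 1/pi ∫_{-pi}^{pi} ψ(θ) dθ = 1/pi · (10*pi) = 10.
So the constant term a_0/2 = 5.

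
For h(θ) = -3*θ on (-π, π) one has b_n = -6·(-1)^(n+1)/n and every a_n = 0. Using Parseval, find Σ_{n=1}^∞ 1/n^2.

Parseval: Σ b_n^2 = (1/π) ∫_{-π}^{π} h(θ)^2 dθ = 6*pi**2.
Σ b_n^2 = Σ 36/n^2, so Σ 1/n^2 = (6*pi**2)/36 = pi**2/6.

pi**2/6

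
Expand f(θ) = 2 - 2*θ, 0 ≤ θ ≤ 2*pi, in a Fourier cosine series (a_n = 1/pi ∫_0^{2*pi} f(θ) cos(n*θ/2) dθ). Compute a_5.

a_5 = 1/pi ∫_0^{2*pi} (2 - 2*θ) cos(5*θ/2) dθ.
Integrating by parts (boundary term plus one more integral), an antiderivative of (2 - 2*θ) cos(5*θ/2) is -4*θ*sin(5*θ/2)/5 + 4*sin(5*θ/2)/5 - 8*cos(5*θ/2)/25; evaluating from 0 to 2*pi: ∫_{0}^{2*pi} (2 - 2*θ) cos(5*θ/2) dθ = (8/25) - (-8/25) = 16/25.
Hence a_5 = (1/pi)·(16/25) = 16/(25*pi).

16/(25*pi)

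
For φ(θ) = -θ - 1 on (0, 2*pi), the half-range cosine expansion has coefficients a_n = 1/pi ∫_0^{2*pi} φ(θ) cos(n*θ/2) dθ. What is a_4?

a_4 = 1/pi ∫_0^{2*pi} (-θ - 1) cos(2*θ) dθ.
Integrating by parts (boundary term plus one more integral), an antiderivative of (-θ - 1) cos(2*θ) is -θ*sin(2*θ)/2 - sin(2*θ)/2 - cos(2*θ)/4; evaluating from 0 to 2*pi: ∫_{0}^{2*pi} (-θ - 1) cos(2*θ) dθ = (-1/4) - (-1/4) = 0.
Hence a_4 = (1/pi)·(0) = 0.

0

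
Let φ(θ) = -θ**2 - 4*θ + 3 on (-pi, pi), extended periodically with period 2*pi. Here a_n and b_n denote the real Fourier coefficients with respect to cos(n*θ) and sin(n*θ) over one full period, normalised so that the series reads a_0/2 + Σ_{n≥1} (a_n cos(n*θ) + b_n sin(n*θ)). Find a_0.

6 - 2*pi**2/3

a_0 = 1/pi ∫_{-pi}^{pi} φ(θ) dθ = 1/pi · (2*pi*(9 - pi**2)/3) = 6 - 2*pi**2/3.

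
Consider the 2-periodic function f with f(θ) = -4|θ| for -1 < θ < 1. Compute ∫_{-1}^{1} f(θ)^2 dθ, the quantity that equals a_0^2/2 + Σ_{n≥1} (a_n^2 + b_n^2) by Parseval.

∫_{-1}^{1} f(θ)^2 dθ = 32/3.

32/3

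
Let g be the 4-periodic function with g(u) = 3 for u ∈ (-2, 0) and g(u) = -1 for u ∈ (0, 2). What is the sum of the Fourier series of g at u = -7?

u = -7 differs from u = 1 by -2 full period(s), and the series is 4-periodic.
g is continuous at u = 1 with value -1, so the series converges to -1 there.

-1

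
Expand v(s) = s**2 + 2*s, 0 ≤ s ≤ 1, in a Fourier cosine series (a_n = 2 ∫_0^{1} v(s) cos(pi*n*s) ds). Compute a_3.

a_3 = 2 ∫_0^{1} (s**2 + 2*s) cos(3*pi*s) ds.
Integrating by parts twice (tabular method), an antiderivative of (s**2 + 2*s) cos(3*pi*s) is s**2*sin(3*pi*s)/(3*pi) + 2*s*sin(3*pi*s)/(3*pi) + 2*s*cos(3*pi*s)/(9*pi**2) - 2*sin(3*pi*s)/(27*pi**3) + 2*cos(3*pi*s)/(9*pi**2); evaluating from 0 to 1: ∫_{0}^{1} (s**2 + 2*s) cos(3*pi*s) ds = (-4/(9*pi**2)) - (2/(9*pi**2)) = -2/(3*pi**2).
Hence a_3 = 2·(-2/(3*pi**2)) = -4/(3*pi**2).

-4/(3*pi**2)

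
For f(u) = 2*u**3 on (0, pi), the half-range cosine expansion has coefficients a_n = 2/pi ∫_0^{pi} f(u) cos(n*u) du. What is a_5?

a_5 = 2/pi ∫_0^{pi} (2*u**3) cos(5*u) du.
Integrating by parts three times (tabular method), an antiderivative of (2*u**3) cos(5*u) is 2*u**3*sin(5*u)/5 + 6*u**2*cos(5*u)/25 - 12*u*sin(5*u)/125 - 12*cos(5*u)/625; evaluating from 0 to pi: ∫_{0}^{pi} (2*u**3) cos(5*u) du = (12/625 - 6*pi**2/25) - (-12/625) = 24/625 - 6*pi**2/25.
Hence a_5 = (2/pi)·(24/625 - 6*pi**2/25) = 12*(4 - 25*pi**2)/(625*pi).

12*(4 - 25*pi**2)/(625*pi)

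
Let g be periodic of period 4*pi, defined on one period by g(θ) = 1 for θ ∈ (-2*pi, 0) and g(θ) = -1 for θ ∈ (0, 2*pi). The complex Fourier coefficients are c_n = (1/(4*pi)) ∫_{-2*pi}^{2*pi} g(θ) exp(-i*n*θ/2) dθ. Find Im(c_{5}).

2/(5*pi)

Since g is real-valued, Im(c_{5}) = -(1/(4*pi)) ∫_{-2*pi}^{2*pi} g(θ) sin(5*θ/2) dθ = -b_{5}/2.
g is odd and sin(5*θ/2) is odd, so the integrand is even: ∫_{-2*pi}^{2*pi} g(θ) sin(5*θ/2) dθ = 2∫_0^{2*pi} g(θ) sin(5*θ/2) dθ.
Directly, an antiderivative of (-1) sin(5*θ/2) is 2*cos(5*θ/2)/5; evaluating from 0 to 2*pi: ∫_{0}^{2*pi} (-1) sin(5*θ/2) dθ = (-2/5) - (2/5) = -4/5.
So ∫_{-2*pi}^{2*pi} g(θ) sin(5*θ/2) dθ = -8/5.
Hence Im(c_{5}) = (-1/(4*pi))·(-8/5) = 2/(5*pi).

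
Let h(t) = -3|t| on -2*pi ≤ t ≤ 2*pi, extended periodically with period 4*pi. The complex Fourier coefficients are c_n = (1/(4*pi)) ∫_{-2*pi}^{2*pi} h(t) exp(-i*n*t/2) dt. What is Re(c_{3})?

4/(3*pi)

Since h is real-valued, Re(c_{3}) = (1/(4*pi)) ∫_{-2*pi}^{2*pi} h(t) cos(3*t/2) dt = a_{3}/2.
h is even and cos(3*t/2) is even, so the integrand is even: ∫_{-2*pi}^{2*pi} h(t) cos(3*t/2) dt = 2∫_0^{2*pi} h(t) cos(3*t/2) dt.
Integrating by parts (boundary term plus one more integral), an antiderivative of (-3*t) cos(3*t/2) is -2*t*sin(3*t/2) - 4*cos(3*t/2)/3; evaluating from 0 to 2*pi: ∫_{0}^{2*pi} (-3*t) cos(3*t/2) dt = (4/3) - (-4/3) = 8/3.
So ∫_{-2*pi}^{2*pi} h(t) cos(3*t/2) dt = 16/3.
Hence Re(c_{3}) = (1/(4*pi))·(16/3) = 4/(3*pi).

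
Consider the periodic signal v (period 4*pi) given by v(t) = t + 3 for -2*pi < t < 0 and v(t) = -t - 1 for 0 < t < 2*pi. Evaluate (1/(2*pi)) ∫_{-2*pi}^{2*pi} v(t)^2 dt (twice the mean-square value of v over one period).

(1/(2*pi)) ∫_{-2*pi}^{2*pi} v(t)^2 dt = (1/(2*pi)) · (4*pi*(-6*pi + 15 + 4*pi**2)/3) = -4*pi + 10 + 8*pi**2/3.

-4*pi + 10 + 8*pi**2/3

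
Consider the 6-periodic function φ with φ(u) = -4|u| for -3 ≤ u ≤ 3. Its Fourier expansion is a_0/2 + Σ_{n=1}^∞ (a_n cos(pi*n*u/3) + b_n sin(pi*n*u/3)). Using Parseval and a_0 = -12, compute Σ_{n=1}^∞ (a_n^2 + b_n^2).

24

Parseval: a_0^2/2 + Σ_{n≥1} (a_n^2+b_n^2) = 1/3 ∫_{-3}^{3} φ(u)^2 du = 96.
Subtract a_0^2/2 = 72: Σ (a_n^2+b_n^2) = 24.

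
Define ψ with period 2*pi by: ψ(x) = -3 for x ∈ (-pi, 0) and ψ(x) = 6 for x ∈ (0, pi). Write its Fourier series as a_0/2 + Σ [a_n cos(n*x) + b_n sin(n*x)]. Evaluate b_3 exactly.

6/pi

b_3 = 1/pi ∫_{-pi}^{pi} ψ(x) sin(3*x) dx.
Split the integral at the breakpoints.
Directly, an antiderivative of (-3) sin(3*x) is cos(3*x); evaluating from -pi to 0: ∫_{-pi}^{0} (-3) sin(3*x) dx = (1) - (-1) = 2.
Directly, an antiderivative of (6) sin(3*x) is -2*cos(3*x); evaluating from 0 to pi: ∫_{0}^{pi} (6) sin(3*x) dx = (2) - (-2) = 4.
Summing the pieces and multiplying by (1/pi) gives b_3 = 6/pi.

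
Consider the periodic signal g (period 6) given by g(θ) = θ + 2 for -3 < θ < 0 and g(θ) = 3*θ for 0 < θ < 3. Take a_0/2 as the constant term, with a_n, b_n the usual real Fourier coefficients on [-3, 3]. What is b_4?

b_4 = 1/3 ∫_{-3}^{3} g(θ) sin(4*pi*θ/3) dθ.
Split the integral at the breakpoints.
Integrating by parts (boundary term plus one more integral), an antiderivative of (θ + 2) sin(4*pi*θ/3) is -3*θ*cos(4*pi*θ/3)/(4*pi) + 9*sin(4*pi*θ/3)/(16*pi**2) - 3*cos(4*pi*θ/3)/(2*pi); evaluating from -3 to 0: ∫_{-3}^{0} (θ + 2) sin(4*pi*θ/3) dθ = (-3/(2*pi)) - (3/(4*pi)) = -9/(4*pi).
Integrating by parts (boundary term plus one more integral), an antiderivative of (3*θ) sin(4*pi*θ/3) is -9*θ*cos(4*pi*θ/3)/(4*pi) + 27*sin(4*pi*θ/3)/(16*pi**2); evaluating from 0 to 3: ∫_{0}^{3} (3*θ) sin(4*pi*θ/3) dθ = (-27/(4*pi)) - (0) = -27/(4*pi).
Summing the pieces and multiplying by (1/3) gives b_4 = -3/pi.

-3/pi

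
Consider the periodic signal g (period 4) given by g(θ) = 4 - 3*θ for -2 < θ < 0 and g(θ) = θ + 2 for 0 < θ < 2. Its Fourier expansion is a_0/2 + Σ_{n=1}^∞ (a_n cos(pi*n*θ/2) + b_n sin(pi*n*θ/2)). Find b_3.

b_3 = 1/2 ∫_{-2}^{2} g(θ) sin(3*pi*θ/2) dθ.
Split the integral at the breakpoints.
Integrating by parts (boundary term plus one more integral), an antiderivative of (4 - 3*θ) sin(3*pi*θ/2) is 2*θ*cos(3*pi*θ/2)/pi - 4*sin(3*pi*θ/2)/(3*pi**2) - 8*cos(3*pi*θ/2)/(3*pi); evaluating from -2 to 0: ∫_{-2}^{0} (4 - 3*θ) sin(3*pi*θ/2) dθ = (-8/(3*pi)) - (20/(3*pi)) = -28/(3*pi).
Integrating by parts (boundary term plus one more integral), an antiderivative of (θ + 2) sin(3*pi*θ/2) is -2*θ*cos(3*pi*θ/2)/(3*pi) + 4*sin(3*pi*θ/2)/(9*pi**2) - 4*cos(3*pi*θ/2)/(3*pi); evaluating from 0 to 2: ∫_{0}^{2} (θ + 2) sin(3*pi*θ/2) dθ = (8/(3*pi)) - (-4/(3*pi)) = 4/pi.
Summing the pieces and multiplying by (1/2) gives b_3 = -8/(3*pi).

-8/(3*pi)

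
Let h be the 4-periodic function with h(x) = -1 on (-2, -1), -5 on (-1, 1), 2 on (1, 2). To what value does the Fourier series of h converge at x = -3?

x = -3 differs from x = 1 by -1 full period(s), and the series is 4-periodic.
At x = 1 the one-sided limits are h(1^-) = -5 and h(1^+) = 2.
By Dirichlet's theorem the series converges to their average, [(-5) + (2)]/2 = -3/2.

-3/2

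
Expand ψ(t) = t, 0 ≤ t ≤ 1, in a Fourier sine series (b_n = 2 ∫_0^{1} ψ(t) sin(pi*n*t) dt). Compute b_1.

2/pi

b_1 = 2 ∫_0^{1} (t) sin(pi*t) dt.
Integrating by parts (boundary term plus one more integral), an antiderivative of (t) sin(pi*t) is -t*cos(pi*t)/pi + sin(pi*t)/pi**2; evaluating from 0 to 1: ∫_{0}^{1} (t) sin(pi*t) dt = (1/pi) - (0) = 1/pi.
Hence b_1 = 2·(1/pi) = 2/pi.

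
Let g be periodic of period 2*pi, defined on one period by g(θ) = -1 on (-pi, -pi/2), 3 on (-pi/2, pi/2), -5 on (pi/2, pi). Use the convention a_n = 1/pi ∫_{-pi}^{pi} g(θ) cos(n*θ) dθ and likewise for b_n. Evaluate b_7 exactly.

-4/(7*pi)

b_7 = 1/pi ∫_{-pi}^{pi} g(θ) sin(7*θ) dθ.
Split the integral at the breakpoints.
Directly, an antiderivative of (-1) sin(7*θ) is cos(7*θ)/7; evaluating from -pi to -pi/2: ∫_{-pi}^{-pi/2} (-1) sin(7*θ) dθ = (0) - (-1/7) = 1/7.
Directly, an antiderivative of (3) sin(7*θ) is -3*cos(7*θ)/7; evaluating from -pi/2 to pi/2: ∫_{-pi/2}^{pi/2} (3) sin(7*θ) dθ = (0) - (0) = 0.
Directly, an antiderivative of (-5) sin(7*θ) is 5*cos(7*θ)/7; evaluating from pi/2 to pi: ∫_{pi/2}^{pi} (-5) sin(7*θ) dθ = (-5/7) - (0) = -5/7.
Summing the pieces and multiplying by (1/pi) gives b_7 = -4/(7*pi).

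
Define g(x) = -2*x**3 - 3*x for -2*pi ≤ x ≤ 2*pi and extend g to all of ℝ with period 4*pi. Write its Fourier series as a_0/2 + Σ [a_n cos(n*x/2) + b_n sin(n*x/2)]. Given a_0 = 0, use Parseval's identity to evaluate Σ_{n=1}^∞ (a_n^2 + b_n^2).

8*pi**2*(105 + 336*pi**2 + 320*pi**4)/35

Parseval: a_0^2/2 + Σ_{n≥1} (a_n^2+b_n^2) = (1/(2*pi)) ∫_{-2*pi}^{2*pi} g(x)^2 dx = 8*pi**2*(105 + 336*pi**2 + 320*pi**4)/35.
Subtract a_0^2/2 = 0: Σ (a_n^2+b_n^2) = 8*pi**2*(105 + 336*pi**2 + 320*pi**4)/35.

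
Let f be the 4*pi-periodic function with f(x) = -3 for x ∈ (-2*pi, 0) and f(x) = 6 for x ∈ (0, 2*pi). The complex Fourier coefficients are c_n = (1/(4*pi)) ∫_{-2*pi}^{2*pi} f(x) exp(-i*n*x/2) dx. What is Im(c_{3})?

-3/pi

Since f is real-valued, Im(c_{3}) = -(1/(4*pi)) ∫_{-2*pi}^{2*pi} f(x) sin(3*x/2) dx = -b_{3}/2.
Split the integral at the breakpoints.
Directly, an antiderivative of (-3) sin(3*x/2) is 2*cos(3*x/2); evaluating from -2*pi to 0: ∫_{-2*pi}^{0} (-3) sin(3*x/2) dx = (2) - (-2) = 4.
Directly, an antiderivative of (6) sin(3*x/2) is -4*cos(3*x/2); evaluating from 0 to 2*pi: ∫_{0}^{2*pi} (6) sin(3*x/2) dx = (4) - (-4) = 8.
So ∫_{-2*pi}^{2*pi} f(x) sin(3*x/2) dx = 12.
Hence Im(c_{3}) = (-1/(4*pi))·(12) = -3/pi.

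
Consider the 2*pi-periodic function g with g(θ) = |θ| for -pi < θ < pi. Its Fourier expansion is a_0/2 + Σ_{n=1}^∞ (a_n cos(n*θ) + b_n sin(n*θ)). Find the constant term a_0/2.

pi/2

a_0 = 1/pi ∫_{-pi}^{pi} g(θ) dθ = 1/pi · (pi**2) = pi.
So the constant term a_0/2 = pi/2.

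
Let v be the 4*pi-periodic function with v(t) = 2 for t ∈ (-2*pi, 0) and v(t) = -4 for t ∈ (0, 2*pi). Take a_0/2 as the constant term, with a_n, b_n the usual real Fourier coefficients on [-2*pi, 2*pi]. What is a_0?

-2

a_0 = (1/(2*pi)) ∫_{-2*pi}^{2*pi} v(t) dt = (1/(2*pi)) · (-4*pi) = -2.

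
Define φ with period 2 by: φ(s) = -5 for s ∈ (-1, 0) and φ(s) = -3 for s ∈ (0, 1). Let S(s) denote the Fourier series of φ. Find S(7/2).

-5

s = 7/2 differs from s = -1/2 by 2 full period(s), and the series is 2-periodic.
φ is continuous at s = -1/2 with value -5, so the series converges to -5 there.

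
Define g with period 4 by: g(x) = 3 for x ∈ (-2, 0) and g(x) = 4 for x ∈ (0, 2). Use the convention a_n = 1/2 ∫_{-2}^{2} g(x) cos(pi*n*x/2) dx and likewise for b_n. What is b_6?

b_6 = 1/2 ∫_{-2}^{2} g(x) sin(3*pi*x) dx.
Split the integral at the breakpoints.
Directly, an antiderivative of (3) sin(3*pi*x) is -cos(3*pi*x)/pi; evaluating from -2 to 0: ∫_{-2}^{0} (3) sin(3*pi*x) dx = (-1/pi) - (-1/pi) = 0.
Directly, an antiderivative of (4) sin(3*pi*x) is -4*cos(3*pi*x)/(3*pi); evaluating from 0 to 2: ∫_{0}^{2} (4) sin(3*pi*x) dx = (-4/(3*pi)) - (-4/(3*pi)) = 0.
Summing the pieces and multiplying by (1/2) gives b_6 = 0.

0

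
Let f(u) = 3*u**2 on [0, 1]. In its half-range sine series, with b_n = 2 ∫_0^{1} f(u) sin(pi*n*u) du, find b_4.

-3/(2*pi)

b_4 = 2 ∫_0^{1} (3*u**2) sin(4*pi*u) du.
Integrating by parts twice (tabular method), an antiderivative of (3*u**2) sin(4*pi*u) is -3*u**2*cos(4*pi*u)/(4*pi) + 3*u*sin(4*pi*u)/(8*pi**2) + 3*cos(4*pi*u)/(32*pi**3); evaluating from 0 to 1: ∫_{0}^{1} (3*u**2) sin(4*pi*u) du = (3*(1 - 8*pi**2)/(32*pi**3)) - (3/(32*pi**3)) = -3/(4*pi).
Hence b_4 = 2·(-3/(4*pi)) = -3/(2*pi).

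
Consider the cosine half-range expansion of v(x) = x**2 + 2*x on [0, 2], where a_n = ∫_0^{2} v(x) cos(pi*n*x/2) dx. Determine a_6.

4/(9*pi**2)

a_6 = ∫_0^{2} (x**2 + 2*x) cos(3*pi*x) dx.
Integrating by parts twice (tabular method), an antiderivative of (x**2 + 2*x) cos(3*pi*x) is x**2*sin(3*pi*x)/(3*pi) + 2*x*sin(3*pi*x)/(3*pi) + 2*x*cos(3*pi*x)/(9*pi**2) - 2*sin(3*pi*x)/(27*pi**3) + 2*cos(3*pi*x)/(9*pi**2); evaluating from 0 to 2: ∫_{0}^{2} (x**2 + 2*x) cos(3*pi*x) dx = (2/(3*pi**2)) - (2/(9*pi**2)) = 4/(9*pi**2).
Hence a_6 = 4/(9*pi**2).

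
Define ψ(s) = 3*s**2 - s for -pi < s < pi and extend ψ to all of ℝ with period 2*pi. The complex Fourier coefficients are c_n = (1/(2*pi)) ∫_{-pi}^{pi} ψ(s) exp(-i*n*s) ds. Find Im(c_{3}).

Since ψ is real-valued, Im(c_{3}) = -(1/(2*pi)) ∫_{-pi}^{pi} ψ(s) sin(3*s) ds = -b_{3}/2.
Integrating by parts twice (tabular method), an antiderivative of (3*s**2 - s) sin(3*s) is -s**2*cos(3*s) + 2*s*sin(3*s)/3 + s*cos(3*s)/3 - sin(3*s)/9 + 2*cos(3*s)/9; evaluating from -pi to pi: ∫_{-pi}^{pi} (3*s**2 - s) sin(3*s) ds = (-pi/3 - 2/9 + pi**2) - (-2/9 + pi/3 + pi**2) = -2*pi/3.
Hence Im(c_{3}) = (-1/(2*pi))·(-2*pi/3) = 1/3.

1/3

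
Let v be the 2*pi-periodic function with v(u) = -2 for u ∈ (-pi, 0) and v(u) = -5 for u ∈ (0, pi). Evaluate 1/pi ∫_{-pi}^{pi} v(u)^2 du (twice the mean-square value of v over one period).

1/pi ∫_{-pi}^{pi} v(u)^2 du = 1/pi · (29*pi) = 29.

29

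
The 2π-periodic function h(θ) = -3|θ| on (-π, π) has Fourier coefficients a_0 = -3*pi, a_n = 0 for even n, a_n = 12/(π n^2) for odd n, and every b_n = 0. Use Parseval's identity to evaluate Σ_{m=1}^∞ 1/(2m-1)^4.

pi**4/96

Parseval: a_0^2/2 + Σ a_n^2 = (1/π) ∫_{-π}^{π} h(θ)^2 dθ = 6*pi**2.
Subtract a_0^2/2 = 9*pi**2/2: Σ a_n^2 = 3*pi**2/2.
Only odd n contribute, with a_n^2 = 144/(π^2 n^4), so Σ_{m≥1} 1/(2m-1)^4 = π^2·(3*pi**2/2)/144 = pi**4/96.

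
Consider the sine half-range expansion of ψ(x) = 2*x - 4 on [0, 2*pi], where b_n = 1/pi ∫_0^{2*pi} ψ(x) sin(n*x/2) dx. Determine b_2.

-4

b_2 = 1/pi ∫_0^{2*pi} (2*x - 4) sin(x) dx.
Integrating by parts (boundary term plus one more integral), an antiderivative of (2*x - 4) sin(x) is -2*x*cos(x) + 2*sin(x) + 4*cos(x); evaluating from 0 to 2*pi: ∫_{0}^{2*pi} (2*x - 4) sin(x) dx = (4 - 4*pi) - (4) = -4*pi.
Hence b_2 = (1/pi)·(-4*pi) = -4.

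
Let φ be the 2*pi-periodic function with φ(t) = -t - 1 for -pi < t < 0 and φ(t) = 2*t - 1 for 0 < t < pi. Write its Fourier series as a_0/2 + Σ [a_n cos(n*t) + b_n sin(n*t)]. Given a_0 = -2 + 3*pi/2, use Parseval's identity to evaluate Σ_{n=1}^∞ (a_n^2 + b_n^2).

13*pi**2/24

Parseval: a_0^2/2 + Σ_{n≥1} (a_n^2+b_n^2) = 1/pi ∫_{-pi}^{pi} φ(t)^2 dt = -3*pi + 2 + 5*pi**2/3.
Subtract a_0^2/2 = (4 - 3*pi)**2/8: Σ (a_n^2+b_n^2) = 13*pi**2/24.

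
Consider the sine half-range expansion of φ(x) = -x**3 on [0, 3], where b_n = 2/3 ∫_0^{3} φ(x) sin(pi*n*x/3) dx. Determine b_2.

-81/(2*pi**3) + 27/pi

b_2 = 2/3 ∫_0^{3} (-x**3) sin(2*pi*x/3) dx.
Integrating by parts three times (tabular method), an antiderivative of (-x**3) sin(2*pi*x/3) is 3*x**3*cos(2*pi*x/3)/(2*pi) - 27*x**2*sin(2*pi*x/3)/(4*pi**2) - 81*x*cos(2*pi*x/3)/(4*pi**3) + 243*sin(2*pi*x/3)/(8*pi**4); evaluating from 0 to 3: ∫_{0}^{3} (-x**3) sin(2*pi*x/3) dx = (81*(-3 + 2*pi**2)/(4*pi**3)) - (0) = 81*(-3 + 2*pi**2)/(4*pi**3).
Hence b_2 = (2/3)·(81*(-3 + 2*pi**2)/(4*pi**3)) = -81/(2*pi**3) + 27/pi.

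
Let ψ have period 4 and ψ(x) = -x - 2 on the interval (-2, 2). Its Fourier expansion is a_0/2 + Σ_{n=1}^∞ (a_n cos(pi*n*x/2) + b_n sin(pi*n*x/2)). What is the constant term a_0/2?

-2

a_0 = 1/2 ∫_{-2}^{2} ψ(x) dx = 1/2 · (-8) = -4.
So the constant term a_0/2 = -2.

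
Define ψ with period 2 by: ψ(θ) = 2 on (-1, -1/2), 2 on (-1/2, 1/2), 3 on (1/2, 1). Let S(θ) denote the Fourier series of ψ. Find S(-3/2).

θ = -3/2 differs from θ = 1/2 by -1 full period(s), and the series is 2-periodic.
At θ = 1/2 the one-sided limits are ψ(1/2^-) = 2 and ψ(1/2^+) = 3.
By Dirichlet's theorem the series converges to their average, [(2) + (3)]/2 = 5/2.

5/2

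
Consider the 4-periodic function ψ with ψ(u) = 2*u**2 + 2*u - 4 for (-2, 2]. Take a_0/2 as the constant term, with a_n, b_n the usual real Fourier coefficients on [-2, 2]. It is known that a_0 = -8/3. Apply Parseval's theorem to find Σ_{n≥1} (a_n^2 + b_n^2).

Parseval: a_0^2/2 + Σ_{n≥1} (a_n^2+b_n^2) = 1/2 ∫_{-2}^{2} ψ(u)^2 du = 128/5.
Subtract a_0^2/2 = 32/9: Σ (a_n^2+b_n^2) = 992/45.

992/45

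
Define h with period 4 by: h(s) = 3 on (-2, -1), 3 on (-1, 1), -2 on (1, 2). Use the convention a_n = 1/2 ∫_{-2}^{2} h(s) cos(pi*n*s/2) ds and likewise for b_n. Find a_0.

a_0 = 1/2 ∫_{-2}^{2} h(s) ds = 1/2 · (7) = 7/2.

7/2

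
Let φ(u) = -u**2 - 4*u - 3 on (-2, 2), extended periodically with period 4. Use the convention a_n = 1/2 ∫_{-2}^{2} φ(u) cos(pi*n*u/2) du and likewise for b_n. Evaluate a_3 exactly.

16/(9*pi**2)

a_3 = 1/2 ∫_{-2}^{2} φ(u) cos(3*pi*u/2) du.
Integrating by parts twice (tabular method), an antiderivative of (-u**2 - 4*u - 3) cos(3*pi*u/2) is -2*u**2*sin(3*pi*u/2)/(3*pi) - 8*u*sin(3*pi*u/2)/(3*pi) - 8*u*cos(3*pi*u/2)/(9*pi**2) - 2*sin(3*pi*u/2)/pi + 16*sin(3*pi*u/2)/(27*pi**3) - 16*cos(3*pi*u/2)/(9*pi**2); evaluating from -2 to 2: ∫_{-2}^{2} (-u**2 - 4*u - 3) cos(3*pi*u/2) du = (32/(9*pi**2)) - (0) = 32/(9*pi**2).
Hence a_3 = (1/2)·(32/(9*pi**2)) = 16/(9*pi**2).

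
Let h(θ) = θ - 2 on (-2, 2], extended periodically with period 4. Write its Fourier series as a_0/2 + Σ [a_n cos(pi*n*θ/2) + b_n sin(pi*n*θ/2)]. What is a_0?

a_0 = 1/2 ∫_{-2}^{2} h(θ) dθ = 1/2 · (-8) = -4.

-4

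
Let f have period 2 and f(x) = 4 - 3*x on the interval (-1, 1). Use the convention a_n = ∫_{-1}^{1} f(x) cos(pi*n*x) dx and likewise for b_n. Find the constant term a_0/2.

4

a_0 = ∫_{-1}^{1} f(x) dx = 8.
So the constant term a_0/2 = 4.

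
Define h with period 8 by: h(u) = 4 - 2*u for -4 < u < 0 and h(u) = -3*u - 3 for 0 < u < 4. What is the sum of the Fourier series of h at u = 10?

u = 10 differs from u = 2 by 1 full period(s), and the series is 8-periodic.
h is continuous at u = 2 with value -9, so the series converges to -9 there.

-9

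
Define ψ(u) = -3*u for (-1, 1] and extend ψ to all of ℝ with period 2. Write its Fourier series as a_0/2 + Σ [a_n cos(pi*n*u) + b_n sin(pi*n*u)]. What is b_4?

3/(2*pi)

b_4 = ∫_{-1}^{1} ψ(u) sin(4*pi*u) du.
ψ is odd and sin(4*pi*u) is odd, so the integrand is even and b_4 = 2 ∫_0^{1} ψ(u) sin(4*pi*u) du.
Integrating by parts (boundary term plus one more integral), an antiderivative of (-3*u) sin(4*pi*u) is 3*u*cos(4*pi*u)/(4*pi) - 3*sin(4*pi*u)/(16*pi**2); evaluating from 0 to 1: ∫_{0}^{1} (-3*u) sin(4*pi*u) du = (3/(4*pi)) - (0) = 3/(4*pi).
Hence b_4 = 2·(3/(4*pi)) = 3/(2*pi).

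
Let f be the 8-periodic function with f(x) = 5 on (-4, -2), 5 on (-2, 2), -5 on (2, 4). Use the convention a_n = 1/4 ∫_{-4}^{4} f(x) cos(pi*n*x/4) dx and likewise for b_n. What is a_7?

-10/(7*pi)

a_7 = 1/4 ∫_{-4}^{4} f(x) cos(7*pi*x/4) dx.
Split the integral at the breakpoints.
Directly, an antiderivative of (5) cos(7*pi*x/4) is 20*sin(7*pi*x/4)/(7*pi); evaluating from -4 to -2: ∫_{-4}^{-2} (5) cos(7*pi*x/4) dx = (20/(7*pi)) - (0) = 20/(7*pi).
Directly, an antiderivative of (5) cos(7*pi*x/4) is 20*sin(7*pi*x/4)/(7*pi); evaluating from -2 to 2: ∫_{-2}^{2} (5) cos(7*pi*x/4) dx = (-20/(7*pi)) - (20/(7*pi)) = -40/(7*pi).
Directly, an antiderivative of (-5) cos(7*pi*x/4) is -20*sin(7*pi*x/4)/(7*pi); evaluating from 2 to 4: ∫_{2}^{4} (-5) cos(7*pi*x/4) dx = (0) - (20/(7*pi)) = -20/(7*pi).
Summing the pieces and multiplying by (1/4) gives a_7 = -10/(7*pi).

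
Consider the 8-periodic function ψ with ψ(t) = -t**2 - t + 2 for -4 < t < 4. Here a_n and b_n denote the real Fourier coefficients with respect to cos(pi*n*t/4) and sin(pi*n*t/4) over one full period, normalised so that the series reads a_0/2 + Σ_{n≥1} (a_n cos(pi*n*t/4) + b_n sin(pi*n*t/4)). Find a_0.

-20/3

a_0 = 1/4 ∫_{-4}^{4} ψ(t) dt = 1/4 · (-80/3) = -20/3.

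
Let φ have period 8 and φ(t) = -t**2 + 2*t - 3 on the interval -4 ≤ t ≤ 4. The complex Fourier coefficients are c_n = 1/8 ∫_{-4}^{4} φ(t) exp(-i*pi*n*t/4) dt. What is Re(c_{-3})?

Since φ is real-valued, Re(c_{-3}) = 1/8 ∫_{-4}^{4} φ(t) cos(-3*pi*t/4) dt = a_{3}/2.
Integrating by parts twice (tabular method), an antiderivative of (-t**2 + 2*t - 3) cos(-3*pi*t/4) is -4*t**2*sin(3*pi*t/4)/(3*pi) + 8*t*sin(3*pi*t/4)/(3*pi) - 32*t*cos(3*pi*t/4)/(9*pi**2) - 4*sin(3*pi*t/4)/pi + 128*sin(3*pi*t/4)/(27*pi**3) + 32*cos(3*pi*t/4)/(9*pi**2); evaluating from -4 to 4: ∫_{-4}^{4} (-t**2 + 2*t - 3) cos(-3*pi*t/4) dt = (32/(3*pi**2)) - (-160/(9*pi**2)) = 256/(9*pi**2).
Hence Re(c_{-3}) = (1/8)·(256/(9*pi**2)) = 32/(9*pi**2).

32/(9*pi**2)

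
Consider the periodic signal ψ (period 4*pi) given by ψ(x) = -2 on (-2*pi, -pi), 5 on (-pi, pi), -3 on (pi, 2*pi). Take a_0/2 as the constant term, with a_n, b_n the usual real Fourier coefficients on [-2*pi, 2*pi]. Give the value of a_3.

-5/pi

a_3 = (1/(2*pi)) ∫_{-2*pi}^{2*pi} ψ(x) cos(3*x/2) dx.
Split the integral at the breakpoints.
Directly, an antiderivative of (-2) cos(3*x/2) is -4*sin(3*x/2)/3; evaluating from -2*pi to -pi: ∫_{-2*pi}^{-pi} (-2) cos(3*x/2) dx = (-4/3) - (0) = -4/3.
Directly, an antiderivative of (5) cos(3*x/2) is 10*sin(3*x/2)/3; evaluating from -pi to pi: ∫_{-pi}^{pi} (5) cos(3*x/2) dx = (-10/3) - (10/3) = -20/3.
Directly, an antiderivative of (-3) cos(3*x/2) is -2*sin(3*x/2); evaluating from pi to 2*pi: ∫_{pi}^{2*pi} (-3) cos(3*x/2) dx = (0) - (2) = -2.
Summing the pieces and multiplying by (1/(2*pi)) gives a_3 = -5/pi.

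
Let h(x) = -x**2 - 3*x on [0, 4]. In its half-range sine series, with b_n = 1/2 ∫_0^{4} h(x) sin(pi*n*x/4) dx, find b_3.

b_3 = 1/2 ∫_0^{4} (-x**2 - 3*x) sin(3*pi*x/4) dx.
Integrating by parts twice (tabular method), an antiderivative of (-x**2 - 3*x) sin(3*pi*x/4) is 4*x**2*cos(3*pi*x/4)/(3*pi) - 32*x*sin(3*pi*x/4)/(9*pi**2) + 4*x*cos(3*pi*x/4)/pi - 16*sin(3*pi*x/4)/(3*pi**2) - 128*cos(3*pi*x/4)/(27*pi**3); evaluating from 0 to 4: ∫_{0}^{4} (-x**2 - 3*x) sin(3*pi*x/4) dx = (16*(8 - 63*pi**2)/(27*pi**3)) - (-128/(27*pi**3)) = 16*(16 - 63*pi**2)/(27*pi**3).
Hence b_3 = (1/2)·(16*(16 - 63*pi**2)/(27*pi**3)) = 8*(16 - 63*pi**2)/(27*pi**3).

8*(16 - 63*pi**2)/(27*pi**3)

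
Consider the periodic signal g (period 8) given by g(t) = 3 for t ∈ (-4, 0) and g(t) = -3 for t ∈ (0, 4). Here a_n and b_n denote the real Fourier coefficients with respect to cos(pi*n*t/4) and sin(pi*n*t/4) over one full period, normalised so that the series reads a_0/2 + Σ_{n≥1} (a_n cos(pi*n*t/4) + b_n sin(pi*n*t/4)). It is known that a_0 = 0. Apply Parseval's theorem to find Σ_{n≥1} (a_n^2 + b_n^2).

18

Parseval: a_0^2/2 + Σ_{n≥1} (a_n^2+b_n^2) = 1/4 ∫_{-4}^{4} g(t)^2 dt = 18.
Subtract a_0^2/2 = 0: Σ (a_n^2+b_n^2) = 18.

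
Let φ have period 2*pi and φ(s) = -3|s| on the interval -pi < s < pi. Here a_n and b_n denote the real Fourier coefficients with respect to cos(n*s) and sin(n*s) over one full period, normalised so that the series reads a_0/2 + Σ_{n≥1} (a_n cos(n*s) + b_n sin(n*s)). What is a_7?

a_7 = 1/pi ∫_{-pi}^{pi} φ(s) cos(7*s) ds.
φ is even and cos(7*s) is even, so the integrand is even and a_7 = 2/pi ∫_0^{pi} φ(s) cos(7*s) ds.
Integrating by parts (boundary term plus one more integral), an antiderivative of (-3*s) cos(7*s) is -3*s*sin(7*s)/7 - 3*cos(7*s)/49; evaluating from 0 to pi: ∫_{0}^{pi} (-3*s) cos(7*s) ds = (3/49) - (-3/49) = 6/49.
Hence a_7 = (2/pi)·(6/49) = 12/(49*pi).

12/(49*pi)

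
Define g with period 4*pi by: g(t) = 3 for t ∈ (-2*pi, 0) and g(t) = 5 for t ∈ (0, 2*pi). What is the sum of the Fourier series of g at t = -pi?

g is continuous at t = -pi with value 3, so the series converges to 3 there.

3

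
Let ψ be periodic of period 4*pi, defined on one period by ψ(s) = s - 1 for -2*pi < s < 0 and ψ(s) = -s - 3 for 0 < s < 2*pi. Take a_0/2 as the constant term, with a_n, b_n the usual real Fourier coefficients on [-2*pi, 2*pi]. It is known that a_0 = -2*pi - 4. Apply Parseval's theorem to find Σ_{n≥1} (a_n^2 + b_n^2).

2 + 2*pi**2/3

Parseval: a_0^2/2 + Σ_{n≥1} (a_n^2+b_n^2) = (1/(2*pi)) ∫_{-2*pi}^{2*pi} ψ(s)^2 ds = 10 + 8*pi + 8*pi**2/3.
Subtract a_0^2/2 = 2*(2 + pi)**2: Σ (a_n^2+b_n^2) = 2 + 2*pi**2/3.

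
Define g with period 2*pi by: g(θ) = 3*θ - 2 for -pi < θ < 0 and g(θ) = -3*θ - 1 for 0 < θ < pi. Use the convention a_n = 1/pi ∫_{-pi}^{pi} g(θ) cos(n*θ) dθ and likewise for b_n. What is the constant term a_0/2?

a_0 = 1/pi ∫_{-pi}^{pi} g(θ) dθ = 1/pi · (-3*pi*(1 + pi)) = -3*pi - 3.
So the constant term a_0/2 = -3*pi/2 - 3/2.

-3*pi/2 - 3/2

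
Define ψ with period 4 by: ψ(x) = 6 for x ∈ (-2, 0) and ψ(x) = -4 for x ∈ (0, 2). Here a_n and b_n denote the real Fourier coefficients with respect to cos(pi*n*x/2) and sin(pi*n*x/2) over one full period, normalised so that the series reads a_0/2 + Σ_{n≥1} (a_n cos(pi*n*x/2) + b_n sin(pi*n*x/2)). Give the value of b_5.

b_5 = 1/2 ∫_{-2}^{2} ψ(x) sin(5*pi*x/2) dx.
Split the integral at the breakpoints.
Directly, an antiderivative of (6) sin(5*pi*x/2) is -12*cos(5*pi*x/2)/(5*pi); evaluating from -2 to 0: ∫_{-2}^{0} (6) sin(5*pi*x/2) dx = (-12/(5*pi)) - (12/(5*pi)) = -24/(5*pi).
Directly, an antiderivative of (-4) sin(5*pi*x/2) is 8*cos(5*pi*x/2)/(5*pi); evaluating from 0 to 2: ∫_{0}^{2} (-4) sin(5*pi*x/2) dx = (-8/(5*pi)) - (8/(5*pi)) = -16/(5*pi).
Summing the pieces and multiplying by (1/2) gives b_5 = -4/pi.

-4/pi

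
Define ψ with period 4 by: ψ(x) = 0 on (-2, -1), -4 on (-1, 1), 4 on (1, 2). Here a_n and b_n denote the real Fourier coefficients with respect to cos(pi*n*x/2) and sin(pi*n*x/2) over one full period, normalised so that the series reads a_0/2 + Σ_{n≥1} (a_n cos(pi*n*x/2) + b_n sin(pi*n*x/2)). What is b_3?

b_3 = 1/2 ∫_{-2}^{2} ψ(x) sin(3*pi*x/2) dx.
Split the integral at the breakpoints.
∫_{-2}^{-1} (0) sin(3*pi*x/2) dx = 0.
Directly, an antiderivative of (-4) sin(3*pi*x/2) is 8*cos(3*pi*x/2)/(3*pi); evaluating from -1 to 1: ∫_{-1}^{1} (-4) sin(3*pi*x/2) dx = (0) - (0) = 0.
Directly, an antiderivative of (4) sin(3*pi*x/2) is -8*cos(3*pi*x/2)/(3*pi); evaluating from 1 to 2: ∫_{1}^{2} (4) sin(3*pi*x/2) dx = (8/(3*pi)) - (0) = 8/(3*pi).
Summing the pieces and multiplying by (1/2) gives b_3 = 4/(3*pi).

4/(3*pi)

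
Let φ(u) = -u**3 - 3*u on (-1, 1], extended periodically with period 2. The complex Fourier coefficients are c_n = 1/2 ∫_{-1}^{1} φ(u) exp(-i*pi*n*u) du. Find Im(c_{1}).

-6/pi**3 + 4/pi

Since φ is real-valued, Im(c_{1}) = -1/2 ∫_{-1}^{1} φ(u) sin(pi*u) du = -b_{1}/2.
φ is odd and sin(pi*u) is odd, so the integrand is even: ∫_{-1}^{1} φ(u) sin(pi*u) du = 2∫_0^{1} φ(u) sin(pi*u) du.
Integrating by parts three times (tabular method), an antiderivative of (-u**3 - 3*u) sin(pi*u) is u**3*cos(pi*u)/pi - 3*u**2*sin(pi*u)/pi**2 - 6*u*cos(pi*u)/pi**3 + 3*u*cos(pi*u)/pi - 3*sin(pi*u)/pi**2 + 6*sin(pi*u)/pi**4; evaluating from 0 to 1: ∫_{0}^{1} (-u**3 - 3*u) sin(pi*u) du = (-4/pi + 6/pi**3) - (0) = -4/pi + 6/pi**3.
So ∫_{-1}^{1} φ(u) sin(pi*u) du = -8/pi + 12/pi**3.
Hence Im(c_{1}) = (-1/2)·(-8/pi + 12/pi**3) = -6/pi**3 + 4/pi.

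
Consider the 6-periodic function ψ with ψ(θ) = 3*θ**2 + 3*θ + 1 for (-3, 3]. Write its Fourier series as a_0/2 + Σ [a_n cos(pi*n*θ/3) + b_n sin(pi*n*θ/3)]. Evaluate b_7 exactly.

b_7 = 1/3 ∫_{-3}^{3} ψ(θ) sin(7*pi*θ/3) dθ.
Integrating by parts twice (tabular method), an antiderivative of (3*θ**2 + 3*θ + 1) sin(7*pi*θ/3) is -9*θ**2*cos(7*pi*θ/3)/(7*pi) + 54*θ*sin(7*pi*θ/3)/(49*pi**2) - 9*θ*cos(7*pi*θ/3)/(7*pi) + 27*sin(7*pi*θ/3)/(49*pi**2) - 3*cos(7*pi*θ/3)/(7*pi) + 162*cos(7*pi*θ/3)/(343*pi**3); evaluating from -3 to 3: ∫_{-3}^{3} (3*θ**2 + 3*θ + 1) sin(7*pi*θ/3) dθ = (3*(-54 + 1813*pi**2)/(343*pi**3)) - (3*(-54 + 931*pi**2)/(343*pi**3)) = 54/(7*pi).
Hence b_7 = (1/3)·(54/(7*pi)) = 18/(7*pi).

18/(7*pi)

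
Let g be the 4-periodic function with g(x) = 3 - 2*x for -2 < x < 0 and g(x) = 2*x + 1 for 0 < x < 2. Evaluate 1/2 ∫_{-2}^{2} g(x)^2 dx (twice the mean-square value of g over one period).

110/3

1/2 ∫_{-2}^{2} g(x)^2 dx = 1/2 · (220/3) = 110/3.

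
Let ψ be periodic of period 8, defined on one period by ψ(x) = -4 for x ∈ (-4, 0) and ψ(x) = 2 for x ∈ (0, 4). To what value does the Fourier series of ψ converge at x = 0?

-1

At x = 0 the one-sided limits are ψ(0^-) = -4 and ψ(0^+) = 2.
By Dirichlet's theorem the series converges to their average, [(-4) + (2)]/2 = -1.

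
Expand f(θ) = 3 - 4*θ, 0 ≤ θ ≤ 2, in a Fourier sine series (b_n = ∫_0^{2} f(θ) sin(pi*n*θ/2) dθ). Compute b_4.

b_4 = ∫_0^{2} (3 - 4*θ) sin(2*pi*θ) dθ.
Integrating by parts (boundary term plus one more integral), an antiderivative of (3 - 4*θ) sin(2*pi*θ) is 2*θ*cos(2*pi*θ)/pi - sin(2*pi*θ)/pi**2 - 3*cos(2*pi*θ)/(2*pi); evaluating from 0 to 2: ∫_{0}^{2} (3 - 4*θ) sin(2*pi*θ) dθ = (5/(2*pi)) - (-3/(2*pi)) = 4/pi.
Hence b_4 = 4/pi.

4/pi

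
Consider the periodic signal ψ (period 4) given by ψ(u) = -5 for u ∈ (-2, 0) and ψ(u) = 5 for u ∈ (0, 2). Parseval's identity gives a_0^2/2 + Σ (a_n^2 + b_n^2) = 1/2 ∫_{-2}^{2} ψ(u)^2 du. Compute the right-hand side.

1/2 ∫_{-2}^{2} ψ(u)^2 du = 1/2 · (100) = 50.

50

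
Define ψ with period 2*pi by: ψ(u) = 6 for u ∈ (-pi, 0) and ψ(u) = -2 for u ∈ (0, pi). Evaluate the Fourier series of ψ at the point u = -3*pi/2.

u = -3*pi/2 differs from u = pi/2 by -1 full period(s), and the series is 2*pi-periodic.
ψ is continuous at u = pi/2 with value -2, so the series converges to -2 there.

-2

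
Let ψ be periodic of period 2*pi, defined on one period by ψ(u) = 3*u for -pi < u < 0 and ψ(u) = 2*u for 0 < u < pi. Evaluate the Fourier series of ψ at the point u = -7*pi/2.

pi

u = -7*pi/2 differs from u = pi/2 by -2 full period(s), and the series is 2*pi-periodic.
ψ is continuous at u = pi/2 with value pi, so the series converges to pi there.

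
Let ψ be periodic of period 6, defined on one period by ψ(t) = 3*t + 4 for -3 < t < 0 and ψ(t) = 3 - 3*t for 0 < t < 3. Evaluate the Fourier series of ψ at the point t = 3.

-11/2

At t = 3 the one-sided limits are ψ(3^-) = -6 and ψ(3^+) = -5.
By Dirichlet's theorem the series converges to their average, [(-6) + (-5)]/2 = -11/2.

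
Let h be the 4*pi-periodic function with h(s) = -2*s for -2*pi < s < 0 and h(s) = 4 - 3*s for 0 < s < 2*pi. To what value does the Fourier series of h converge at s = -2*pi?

At s = -2*pi the one-sided limits are h(-2*pi^-) = 4 - 6*pi and h(-2*pi^+) = 4*pi.
By Dirichlet's theorem the series converges to their average, [(4 - 6*pi) + (4*pi)]/2 = 2 - pi.

2 - pi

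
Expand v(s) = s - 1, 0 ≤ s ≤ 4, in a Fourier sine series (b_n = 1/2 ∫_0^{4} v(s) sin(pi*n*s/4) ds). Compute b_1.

4/pi

b_1 = 1/2 ∫_0^{4} (s - 1) sin(pi*s/4) ds.
Integrating by parts (boundary term plus one more integral), an antiderivative of (s - 1) sin(pi*s/4) is -4*s*cos(pi*s/4)/pi + 16*sin(pi*s/4)/pi**2 + 4*cos(pi*s/4)/pi; evaluating from 0 to 4: ∫_{0}^{4} (s - 1) sin(pi*s/4) ds = (12/pi) - (4/pi) = 8/pi.
Hence b_1 = (1/2)·(8/pi) = 4/pi.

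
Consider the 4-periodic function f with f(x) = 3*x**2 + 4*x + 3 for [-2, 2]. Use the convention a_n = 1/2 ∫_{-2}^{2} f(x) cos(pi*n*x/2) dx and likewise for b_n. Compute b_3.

16/(3*pi)

b_3 = 1/2 ∫_{-2}^{2} f(x) sin(3*pi*x/2) dx.
Integrating by parts twice (tabular method), an antiderivative of (3*x**2 + 4*x + 3) sin(3*pi*x/2) is -2*x**2*cos(3*pi*x/2)/pi + 8*x*sin(3*pi*x/2)/(3*pi**2) - 8*x*cos(3*pi*x/2)/(3*pi) + 16*sin(3*pi*x/2)/(9*pi**2) - 2*cos(3*pi*x/2)/pi + 16*cos(3*pi*x/2)/(9*pi**3); evaluating from -2 to 2: ∫_{-2}^{2} (3*x**2 + 4*x + 3) sin(3*pi*x/2) dx = (2*(-8 + 69*pi**2)/(9*pi**3)) - (2*(-8 + 21*pi**2)/(9*pi**3)) = 32/(3*pi).
Hence b_3 = (1/2)·(32/(3*pi)) = 16/(3*pi).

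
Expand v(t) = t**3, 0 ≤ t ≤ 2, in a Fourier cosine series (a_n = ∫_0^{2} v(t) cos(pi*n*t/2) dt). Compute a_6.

a_6 = ∫_0^{2} (t**3) cos(3*pi*t) dt.
Integrating by parts three times (tabular method), an antiderivative of (t**3) cos(3*pi*t) is t**3*sin(3*pi*t)/(3*pi) + t**2*cos(3*pi*t)/(3*pi**2) - 2*t*sin(3*pi*t)/(9*pi**3) - 2*cos(3*pi*t)/(27*pi**4); evaluating from 0 to 2: ∫_{0}^{2} (t**3) cos(3*pi*t) dt = (2*(-1 + 18*pi**2)/(27*pi**4)) - (-2/(27*pi**4)) = 4/(3*pi**2).
Hence a_6 = 4/(3*pi**2).

4/(3*pi**2)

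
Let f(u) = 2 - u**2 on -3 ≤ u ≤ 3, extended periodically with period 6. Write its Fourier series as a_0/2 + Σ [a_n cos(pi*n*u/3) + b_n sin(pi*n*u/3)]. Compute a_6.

a_6 = 1/3 ∫_{-3}^{3} f(u) cos(2*pi*u) du.
f is even and cos(2*pi*u) is even, so the integrand is even and a_6 = 2/3 ∫_0^{3} f(u) cos(2*pi*u) du.
Integrating by parts twice (tabular method), an antiderivative of (2 - u**2) cos(2*pi*u) is -u**2*sin(2*pi*u)/(2*pi) - u*cos(2*pi*u)/(2*pi**2) + sin(2*pi*u)/(4*pi**3) + sin(2*pi*u)/pi; evaluating from 0 to 3: ∫_{0}^{3} (2 - u**2) cos(2*pi*u) du = (-3/(2*pi**2)) - (0) = -3/(2*pi**2).
Hence a_6 = (2/3)·(-3/(2*pi**2)) = -1/pi**2.

-1/pi**2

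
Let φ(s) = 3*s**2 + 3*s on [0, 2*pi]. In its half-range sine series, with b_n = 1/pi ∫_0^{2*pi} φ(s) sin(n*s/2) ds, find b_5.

b_5 = 1/pi ∫_0^{2*pi} (3*s**2 + 3*s) sin(5*s/2) ds.
Integrating by parts twice (tabular method), an antiderivative of (3*s**2 + 3*s) sin(5*s/2) is -6*s**2*cos(5*s/2)/5 + 24*s*sin(5*s/2)/25 - 6*s*cos(5*s/2)/5 + 12*sin(5*s/2)/25 + 48*cos(5*s/2)/125; evaluating from 0 to 2*pi: ∫_{0}^{2*pi} (3*s**2 + 3*s) sin(5*s/2) ds = (-48/125 + 12*pi/5 + 24*pi**2/5) - (48/125) = -96/125 + 12*pi/5 + 24*pi**2/5.
Hence b_5 = (1/pi)·(-96/125 + 12*pi/5 + 24*pi**2/5) = 12*(-8 + 25*pi + 50*pi**2)/(125*pi).

12*(-8 + 25*pi + 50*pi**2)/(125*pi)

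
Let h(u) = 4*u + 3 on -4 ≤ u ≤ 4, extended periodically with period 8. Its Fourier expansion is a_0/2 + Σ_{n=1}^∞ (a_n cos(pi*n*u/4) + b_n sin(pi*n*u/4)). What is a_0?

a_0 = 1/4 ∫_{-4}^{4} h(u) du = 1/4 · (24) = 6.

6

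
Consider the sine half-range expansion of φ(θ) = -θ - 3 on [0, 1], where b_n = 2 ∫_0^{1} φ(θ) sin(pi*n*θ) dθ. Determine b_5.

b_5 = 2 ∫_0^{1} (-θ - 3) sin(5*pi*θ) dθ.
Integrating by parts (boundary term plus one more integral), an antiderivative of (-θ - 3) sin(5*pi*θ) is θ*cos(5*pi*θ)/(5*pi) - sin(5*pi*θ)/(25*pi**2) + 3*cos(5*pi*θ)/(5*pi); evaluating from 0 to 1: ∫_{0}^{1} (-θ - 3) sin(5*pi*θ) dθ = (-4/(5*pi)) - (3/(5*pi)) = -7/(5*pi).
Hence b_5 = 2·(-7/(5*pi)) = -14/(5*pi).

-14/(5*pi)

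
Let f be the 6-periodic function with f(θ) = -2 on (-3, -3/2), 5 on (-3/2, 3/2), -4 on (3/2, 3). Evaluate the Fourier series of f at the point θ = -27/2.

θ = -27/2 differs from θ = -3/2 by -2 full period(s), and the series is 6-periodic.
At θ = -3/2 the one-sided limits are f(-3/2^-) = -2 and f(-3/2^+) = 5.
By Dirichlet's theorem the series converges to their average, [(-2) + (5)]/2 = 3/2.

3/2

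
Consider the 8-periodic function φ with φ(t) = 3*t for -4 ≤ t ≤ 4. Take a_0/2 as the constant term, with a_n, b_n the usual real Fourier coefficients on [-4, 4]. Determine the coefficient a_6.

a_6 = 1/4 ∫_{-4}^{4} φ(t) cos(3*pi*t/2) dt.
φ is odd and cos(3*pi*t/2) is even, so the integrand is odd over a symmetric interval and the integral vanishes.

0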